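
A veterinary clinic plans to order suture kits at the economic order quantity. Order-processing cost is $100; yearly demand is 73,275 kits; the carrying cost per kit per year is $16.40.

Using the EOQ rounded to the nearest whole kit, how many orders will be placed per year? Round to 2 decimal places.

77.54 orders per year

EOQ = √(2DS/H) = √(2 × 73,275 × 100 / 16.4)
    = √(893,597.56) ≈ 945.30 → Q = 945
Orders per year = D/Q = 73,275 / 945 = 77.540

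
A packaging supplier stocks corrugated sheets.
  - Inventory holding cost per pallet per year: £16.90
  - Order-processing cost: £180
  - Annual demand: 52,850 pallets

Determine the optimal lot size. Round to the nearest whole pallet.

EOQ = √(2DS/H) = √(2 × 52,850 × 180 / 16.9)
    = √(1,125,798.82) ≈ 1,061.04

1,061 pallets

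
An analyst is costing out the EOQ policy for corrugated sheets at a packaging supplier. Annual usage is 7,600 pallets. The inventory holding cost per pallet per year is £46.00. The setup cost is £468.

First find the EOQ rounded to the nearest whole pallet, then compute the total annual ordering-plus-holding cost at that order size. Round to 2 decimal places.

2DS/H = 2·7,600·468/46 = 154,643.48
EOQ = √154,643.48 ≈ 393.25 → Q = 393 pallets
Annual ordering cost = (D/Q)·S = (7,600/393) × 468 = £9,050.38
Annual holding cost  = (Q/2)·H = (393/2) × 46 = £9,039.00
Total = £9,050.38 + £9,039.00 = £18,089.38

£18,089.38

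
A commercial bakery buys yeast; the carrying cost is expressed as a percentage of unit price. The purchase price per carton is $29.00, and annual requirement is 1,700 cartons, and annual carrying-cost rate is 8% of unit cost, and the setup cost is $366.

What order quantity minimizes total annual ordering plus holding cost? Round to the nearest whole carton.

Holding cost per carton per year: H = 8% × $29 = $2.3200
Optimal lot size Q* = (2 × 1,700 × $366 / $2.32)^½ ≈ 732.38

732 cartons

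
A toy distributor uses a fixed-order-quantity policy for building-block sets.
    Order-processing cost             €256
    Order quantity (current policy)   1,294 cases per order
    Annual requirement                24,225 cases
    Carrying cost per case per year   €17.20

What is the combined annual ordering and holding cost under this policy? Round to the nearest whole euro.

€15,921

Ordering: D/Q × S = 24,225/1,294 × €256 = €4,792.58
Holding:  Q/2 × H = 1,294/2 × €17.2 = €11,128.40
Total = €4,792.58 + €11,128.40 = €15,920.98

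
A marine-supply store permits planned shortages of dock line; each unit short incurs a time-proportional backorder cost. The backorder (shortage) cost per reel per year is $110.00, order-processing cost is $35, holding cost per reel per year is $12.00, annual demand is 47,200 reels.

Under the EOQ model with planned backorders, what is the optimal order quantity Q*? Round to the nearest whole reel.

553 reels

Basic EOQ = √(2·47,200·35/12) = 524.722
Backorder adjustment √((H+b)/b) = √((12+110)/110) = 1.0531
Q* = 524.722 × 1.0531 ≈ 552.60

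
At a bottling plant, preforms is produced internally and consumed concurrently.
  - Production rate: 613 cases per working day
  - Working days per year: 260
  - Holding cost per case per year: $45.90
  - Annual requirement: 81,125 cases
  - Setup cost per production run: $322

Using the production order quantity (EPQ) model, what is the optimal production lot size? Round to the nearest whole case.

d = 81,125/260 = 312.0192 cases/day;  effective holding cost H(1 − d/p) = 45.9·(1 − 312.0192/613) = 22.53673
Q* = √(2DS / H_eff) = √(2·81,125·322 / 22.53673) ≈ 1,522.56

1,523 cases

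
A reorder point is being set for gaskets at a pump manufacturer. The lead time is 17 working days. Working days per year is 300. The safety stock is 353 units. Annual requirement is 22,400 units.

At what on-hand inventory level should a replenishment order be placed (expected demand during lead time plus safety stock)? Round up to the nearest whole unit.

Daily demand d = 22,400 / 300 = 74.667 units/day
Demand during lead time = 74.667 × 17 = 1,269.33
Reorder point = 1,269.33 + 353 = 1,622.33 → round up

1,623 units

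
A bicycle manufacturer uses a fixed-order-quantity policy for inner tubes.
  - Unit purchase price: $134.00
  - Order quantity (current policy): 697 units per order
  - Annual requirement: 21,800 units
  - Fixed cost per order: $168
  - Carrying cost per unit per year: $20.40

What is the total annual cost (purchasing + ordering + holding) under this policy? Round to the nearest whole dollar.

$2,933,564

Ordering: D/Q × S = 21,800/697 × $168 = $5,254.52
Holding:  Q/2 × H = 697/2 × $20.4 = $7,109.40
Purchase cost = D·C = 21,800 × 134 = $2,921,200.00
Total = $5,254.52 + $7,109.40 + $2,921,200.00 = $2,933,563.92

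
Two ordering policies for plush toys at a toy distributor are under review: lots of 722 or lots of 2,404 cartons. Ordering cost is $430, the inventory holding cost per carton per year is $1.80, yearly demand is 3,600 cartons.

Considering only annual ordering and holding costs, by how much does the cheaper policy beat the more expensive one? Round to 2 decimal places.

$13.68

Annual cost at Q: ordering D·S/Q plus holding Q·H/2.
TC(722) = (3,600/722)×430 + (722/2)×1.8 = $2,793.84
TC(2,404) = (3,600/2,404)×430 + (2,404/2)×1.8 = $2,807.53
Lots of 722 are cheaper by $13.68.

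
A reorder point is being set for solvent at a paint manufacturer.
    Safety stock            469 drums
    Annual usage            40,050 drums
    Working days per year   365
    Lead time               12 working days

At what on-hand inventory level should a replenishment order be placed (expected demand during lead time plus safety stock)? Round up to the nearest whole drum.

1,786 drums

Daily demand d = 40,050 / 365 = 109.726 drums/day
Demand during lead time = 109.726 × 12 = 1,316.71
Reorder point = 1,316.71 + 469 = 1,785.71 → round up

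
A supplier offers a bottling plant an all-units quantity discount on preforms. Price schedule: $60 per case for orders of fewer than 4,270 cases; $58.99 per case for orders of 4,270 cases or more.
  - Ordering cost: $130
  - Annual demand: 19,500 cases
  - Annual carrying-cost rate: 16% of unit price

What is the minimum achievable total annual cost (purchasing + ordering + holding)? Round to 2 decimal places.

$1,171,049.66

H₁ = 16%×$60 = $9.6000;  H₂ = 16%×$58.99 = $9.4384
EOQ₁ = √(2×19,500×130/9.6000) = 726.72  (< 4,270, feasible at tier 1)
EOQ₂ = √(2×19,500×130/9.4384) = 732.92  (< 4,270 → use Q = 4,270 at tier-2 price)
TC(tier 1 (EOQ₁), Q≈726.7) = $1,176,976.53
TC(tier 2, Q≈4,270.0) = $1,171,049.66
Minimum at tier 2: $1,171,049.66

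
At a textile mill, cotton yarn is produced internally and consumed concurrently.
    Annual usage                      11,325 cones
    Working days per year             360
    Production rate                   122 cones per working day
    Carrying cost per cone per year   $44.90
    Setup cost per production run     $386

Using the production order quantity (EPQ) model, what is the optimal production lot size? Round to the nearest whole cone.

512 cones

Daily demand d = 11,325/360 = 31.458; p = 122; 1 − d/p = 0.74214
EPQ = √(2DS / (H(1 − d/p)))
    = √(2 × 11,325 × 386 / (44.9 × 0.74214)) ≈ 512.22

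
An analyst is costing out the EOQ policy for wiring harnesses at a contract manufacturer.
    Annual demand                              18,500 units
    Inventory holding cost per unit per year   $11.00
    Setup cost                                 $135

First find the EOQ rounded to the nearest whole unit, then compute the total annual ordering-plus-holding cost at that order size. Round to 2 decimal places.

$7,412.49

2DS/H = 2·18,500·135/11 = 454,090.91
EOQ = √454,090.91 ≈ 673.86 → Q = 674 units
Annual ordering cost = (D/Q)·S = (18,500/674) × 135 = $3,705.49
Annual holding cost  = (Q/2)·H = (674/2) × 11 = $3,707.00
Total = $3,705.49 + $3,707.00 = $7,412.49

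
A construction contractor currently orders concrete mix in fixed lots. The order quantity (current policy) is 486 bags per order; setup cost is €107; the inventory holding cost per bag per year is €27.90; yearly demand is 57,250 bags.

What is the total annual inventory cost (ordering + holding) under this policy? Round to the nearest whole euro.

€19,384

Annual ordering cost = (D/Q)·S = (57,250/486) × 107 = €12,604.42
Annual holding cost  = (Q/2)·H = (486/2) × 27.9 = €6,779.70
Total = €12,604.42 + €6,779.70 = €19,384.12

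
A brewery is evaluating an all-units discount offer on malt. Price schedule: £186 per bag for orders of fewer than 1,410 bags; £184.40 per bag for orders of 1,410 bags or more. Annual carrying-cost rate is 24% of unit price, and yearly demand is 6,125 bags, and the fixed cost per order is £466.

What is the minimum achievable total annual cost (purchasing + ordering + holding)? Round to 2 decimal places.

£1,155,213.32

H₁ = 24%×£186 = £44.6400;  H₂ = 24%×£184.40 = £44.2560
EOQ₁ = √(2×6,125×466/44.6400) = 357.60  (< 1,410, feasible at tier 1)
EOQ₂ = √(2×6,125×466/44.2560) = 359.15  (< 1,410 → use Q = 1,410 at tier-2 price)
TC(tier 1 (EOQ₁), Q≈357.6) = £1,155,213.32
TC(tier 2, Q≈1,410.0) = £1,162,674.77
Minimum at tier 1 (EOQ₁): £1,155,213.32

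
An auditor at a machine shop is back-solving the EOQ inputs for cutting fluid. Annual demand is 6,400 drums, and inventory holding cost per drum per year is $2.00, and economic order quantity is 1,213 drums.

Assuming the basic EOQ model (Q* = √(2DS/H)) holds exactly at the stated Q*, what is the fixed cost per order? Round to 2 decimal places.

$229.90

EOQ relation: Q² = 2DS/H, so rearrange for the unknown.
S = Q²H / (2D) = 1,213² × 2 / (2 × 6,400) = 229.9014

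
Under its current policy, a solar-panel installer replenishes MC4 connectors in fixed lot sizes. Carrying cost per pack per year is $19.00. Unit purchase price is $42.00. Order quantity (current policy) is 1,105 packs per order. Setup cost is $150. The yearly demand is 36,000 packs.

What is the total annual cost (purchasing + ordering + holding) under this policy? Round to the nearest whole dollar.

$1,527,384

Orders/yr = 36,000/1,105 = 32.579; ordering cost = 32.579 × $150 = $4,886.88
Average inventory = 1,105/2 = 552.5; holding cost = 552.5 × $19 = $10,497.50
Purchase cost = D·C = 36,000 × 42 = $1,512,000.00
Total = $4,886.88 + $10,497.50 + $1,512,000.00 = $1,527,384.38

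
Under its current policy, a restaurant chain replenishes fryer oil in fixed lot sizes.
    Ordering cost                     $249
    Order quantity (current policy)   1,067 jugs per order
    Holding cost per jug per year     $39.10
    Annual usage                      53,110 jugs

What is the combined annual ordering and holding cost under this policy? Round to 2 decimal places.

$33,253.84

Orders/yr = 53,110/1,067 = 49.775; ordering cost = 49.775 × $249 = $12,393.99
Average inventory = 1,067/2 = 533.5; holding cost = 533.5 × $39.1 = $20,859.85
Total = $12,393.99 + $20,859.85 = $33,253.84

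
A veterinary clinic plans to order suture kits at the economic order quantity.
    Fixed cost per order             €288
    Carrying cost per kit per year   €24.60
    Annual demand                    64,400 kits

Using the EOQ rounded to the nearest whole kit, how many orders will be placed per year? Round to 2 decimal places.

2DS/H = 2·64,400·288/24.6 = 1,507,902.44
EOQ = √1,507,902.44 ≈ 1,227.97 → Q = 1,228
N = D/Q = 64,400/1,228 ≈ 52.443 orders/yr

52.44 orders per year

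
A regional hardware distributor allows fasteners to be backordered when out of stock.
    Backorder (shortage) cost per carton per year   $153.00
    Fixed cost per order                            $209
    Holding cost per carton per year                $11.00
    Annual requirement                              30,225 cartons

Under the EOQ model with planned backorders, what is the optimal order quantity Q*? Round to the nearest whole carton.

1,110 cartons

Q* = √(2DS/H) · √((H + b)/b)
   = √(2 × 30,225 × 209 / 11) · √((11 + 153) / 153)
   = 1,071.704 × 1.0353 ≈ 1,109.56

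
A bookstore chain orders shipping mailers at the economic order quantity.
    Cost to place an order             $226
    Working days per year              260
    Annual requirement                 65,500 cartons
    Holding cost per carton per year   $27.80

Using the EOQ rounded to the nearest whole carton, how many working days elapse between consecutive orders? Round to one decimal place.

2DS/H = 2·65,500·226/27.8 = 1,064,964.03
EOQ = √1,064,964.03 ≈ 1,031.97 → Q = 1,032 cartons
Cycle time = (working days × Q)/D = (260 × 1,032) / 65,500 = 4.096 days

4.1 days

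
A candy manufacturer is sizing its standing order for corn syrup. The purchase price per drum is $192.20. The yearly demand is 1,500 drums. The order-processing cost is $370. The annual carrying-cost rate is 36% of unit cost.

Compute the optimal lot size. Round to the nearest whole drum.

Carrying cost H = $192.2 × 36% = $69.1920/drum/yr
2DS/H = 2·1,500·370/69.192 = 16,042.32
EOQ = √16,042.32 ≈ 126.66

127 drums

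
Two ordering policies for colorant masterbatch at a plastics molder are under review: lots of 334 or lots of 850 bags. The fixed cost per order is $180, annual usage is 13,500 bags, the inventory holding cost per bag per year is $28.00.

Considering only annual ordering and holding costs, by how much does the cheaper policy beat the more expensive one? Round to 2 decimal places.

Annual cost at Q: ordering D·S/Q plus holding Q·H/2.
TC(334) = (13,500/334)×180 + (334/2)×28 = $11,951.45
TC(850) = (13,500/850)×180 + (850/2)×28 = $14,758.82
Cheaper: Q = 334.  Difference = $2,807.37

$2,807.37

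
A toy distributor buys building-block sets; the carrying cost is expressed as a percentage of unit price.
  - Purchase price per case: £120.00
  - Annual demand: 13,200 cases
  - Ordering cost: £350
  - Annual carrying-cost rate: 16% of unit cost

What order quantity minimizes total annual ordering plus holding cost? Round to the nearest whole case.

694 cases

Carrying cost H = £120 × 16% = £19.2000/case/yr
Optimal lot size Q* = (2 × 13,200 × £350 / £19.2)^½ ≈ 693.72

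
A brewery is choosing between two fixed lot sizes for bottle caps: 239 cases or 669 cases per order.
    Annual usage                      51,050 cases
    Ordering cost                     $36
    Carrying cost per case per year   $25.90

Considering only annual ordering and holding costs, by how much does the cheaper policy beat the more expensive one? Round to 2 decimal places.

$626.05

For each Q, cost = (D/Q)·S + (Q/2)·H.
TC(239) = (51,050/239)×36 + (239/2)×25.9 = $10,784.59
TC(669) = (51,050/669)×36 + (669/2)×25.9 = $11,410.64
|ΔTC| = |$10,784.59 − $11,410.64| = $626.05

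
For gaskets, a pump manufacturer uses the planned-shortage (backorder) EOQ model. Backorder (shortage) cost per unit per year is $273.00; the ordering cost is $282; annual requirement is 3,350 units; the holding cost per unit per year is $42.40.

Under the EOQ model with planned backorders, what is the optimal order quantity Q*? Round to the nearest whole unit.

Q* = √(2DS/H) · √((H + b)/b)
   = √(2 × 3,350 × 282 / 42.4) · √((42.4 + 273) / 273)
   = 211.096 × 1.0749 ≈ 226.90

227 units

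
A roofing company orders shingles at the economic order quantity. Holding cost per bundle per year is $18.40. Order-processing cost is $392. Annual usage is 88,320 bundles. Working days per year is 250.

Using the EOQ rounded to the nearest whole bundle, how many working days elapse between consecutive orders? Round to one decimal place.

5.5 days

Q* = √(2·D·S / H) = √(2·88,320·392 / 18.4) = √3,763,200.0 ≈ 1,939.90 → Q = 1,940 bundles
Cycle time = (working days × Q)/D = (250 × 1,940) / 88,320 = 5.491 days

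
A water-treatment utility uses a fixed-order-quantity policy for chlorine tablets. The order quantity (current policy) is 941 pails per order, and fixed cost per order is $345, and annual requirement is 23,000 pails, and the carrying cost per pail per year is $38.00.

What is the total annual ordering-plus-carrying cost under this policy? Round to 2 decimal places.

Orders/yr = 23,000/941 = 24.442; ordering cost = 24.442 × $345 = $8,432.52
Average inventory = 941/2 = 470.5; holding cost = 470.5 × $38 = $17,879.00
Total = $8,432.52 + $17,879.00 = $26,311.52

$26,311.52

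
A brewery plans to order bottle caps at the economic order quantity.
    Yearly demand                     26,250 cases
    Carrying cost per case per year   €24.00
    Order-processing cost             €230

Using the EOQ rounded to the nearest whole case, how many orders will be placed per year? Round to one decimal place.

37.0 orders per year

2DS/H = 2·26,250·230/24 = 503,125.00
EOQ = √503,125.00 ≈ 709.31 → Q = 709
N = D/Q = 26,250/709 ≈ 37.024 orders/yr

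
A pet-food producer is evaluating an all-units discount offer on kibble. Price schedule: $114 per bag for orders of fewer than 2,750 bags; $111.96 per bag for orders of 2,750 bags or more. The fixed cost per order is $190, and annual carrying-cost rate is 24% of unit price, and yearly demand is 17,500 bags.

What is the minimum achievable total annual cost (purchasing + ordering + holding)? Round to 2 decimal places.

H₁ = 24%×$114 = $27.3600;  H₂ = 24%×$111.96 = $26.8704
EOQ₁ = √(2×17,500×190/27.3600) = 493.01  (< 2,750, feasible at tier 1)
EOQ₂ = √(2×17,500×190/26.8704) = 497.48  (< 2,750 → use Q = 2,750 at tier-2 price)
TC(tier 1 (EOQ₁), Q≈493.0) = $2,008,488.66
TC(tier 2, Q≈2,750.0) = $1,997,455.89
Minimum at tier 2: $1,997,455.89

$1,997,455.89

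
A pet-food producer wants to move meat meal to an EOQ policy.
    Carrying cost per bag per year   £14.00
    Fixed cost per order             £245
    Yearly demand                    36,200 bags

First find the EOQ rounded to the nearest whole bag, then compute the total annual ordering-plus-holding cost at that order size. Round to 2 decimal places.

Q* = √(2·D·S / H) = √(2·36,200·245 / 14) = √1,267,000.0 ≈ 1,125.61 → Q = 1,126 bags
Ordering: D/Q × S = 36,200/1,126 × £245 = £7,876.55
Holding:  Q/2 × H = 1,126/2 × £14 = £7,882.00
Total = £7,876.55 + £7,882.00 = £15,758.55

£15,758.55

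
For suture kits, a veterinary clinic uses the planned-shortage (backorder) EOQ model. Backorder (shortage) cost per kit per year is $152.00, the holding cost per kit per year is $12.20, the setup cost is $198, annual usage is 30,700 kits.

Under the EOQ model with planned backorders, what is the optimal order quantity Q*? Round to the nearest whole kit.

1,038 kits

Basic EOQ = √(2·30,700·198/12.2) = 998.244
Backorder adjustment √((H+b)/b) = √((12.2+152)/152) = 1.0394
Q* = 998.244 × 1.0394 ≈ 1,037.53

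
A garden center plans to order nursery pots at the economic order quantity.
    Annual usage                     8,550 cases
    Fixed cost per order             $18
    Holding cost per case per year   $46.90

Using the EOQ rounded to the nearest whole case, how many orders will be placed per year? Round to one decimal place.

105.6 orders per year

Q* = √(2·D·S / H) = √(2·8,550·18 / 46.9) = √6,562.9 ≈ 81.01 → Q = 81
Orders per year = D/Q = 8,550 / 81 = 105.556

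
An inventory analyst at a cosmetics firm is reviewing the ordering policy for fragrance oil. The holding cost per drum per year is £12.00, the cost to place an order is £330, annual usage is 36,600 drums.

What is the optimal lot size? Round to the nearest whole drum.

1,419 drums

Optimal lot size Q* = (2 × 36,600 × £330 / £12)^½ ≈ 1,418.80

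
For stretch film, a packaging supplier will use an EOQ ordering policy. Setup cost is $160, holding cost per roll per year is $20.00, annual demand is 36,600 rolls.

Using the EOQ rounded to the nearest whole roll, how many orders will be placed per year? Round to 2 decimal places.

47.84 orders per year

EOQ = √(2DS/H) = √(2 × 36,600 × 160 / 20)
    = √(585,600.00) ≈ 765.25 → Q = 765
N = D/Q = 36,600/765 ≈ 47.843 orders/yr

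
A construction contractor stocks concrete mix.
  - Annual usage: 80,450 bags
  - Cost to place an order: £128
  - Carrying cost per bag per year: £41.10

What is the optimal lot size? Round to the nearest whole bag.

708 bags

2DS/H = 2·80,450·128/41.1 = 501,099.76
EOQ = √501,099.76 ≈ 707.88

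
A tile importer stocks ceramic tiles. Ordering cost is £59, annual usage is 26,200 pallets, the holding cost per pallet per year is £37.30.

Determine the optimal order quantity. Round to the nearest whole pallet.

288 pallets

Q* = √(2·D·S / H) = √(2·26,200·59 / 37.3) = √82,884.7 ≈ 287.90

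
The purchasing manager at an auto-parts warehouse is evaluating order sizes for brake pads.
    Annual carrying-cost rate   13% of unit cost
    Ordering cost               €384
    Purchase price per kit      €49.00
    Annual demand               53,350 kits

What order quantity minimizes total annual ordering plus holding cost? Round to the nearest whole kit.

2,536 kits

H = i·C = 0.13 × €49 = €6.3700 per kit-year
EOQ = √(2DS/H) = √(2 × 53,350 × 384 / 6.37)
    = √(6,432,150.71) ≈ 2,536.17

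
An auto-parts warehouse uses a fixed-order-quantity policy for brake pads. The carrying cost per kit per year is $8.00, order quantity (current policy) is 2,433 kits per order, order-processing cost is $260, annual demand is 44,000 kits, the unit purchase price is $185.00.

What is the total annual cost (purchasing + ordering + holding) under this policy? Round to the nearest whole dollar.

$8,154,434

Orders/yr = 44,000/2,433 = 18.085; ordering cost = 18.085 × $260 = $4,702.01
Average inventory = 2,433/2 = 1216.5; holding cost = 1216.5 × $8 = $9,732.00
Purchase cost = D·C = 44,000 × 185 = $8,140,000.00
Total = $4,702.01 + $9,732.00 + $8,140,000.00 = $8,154,434.01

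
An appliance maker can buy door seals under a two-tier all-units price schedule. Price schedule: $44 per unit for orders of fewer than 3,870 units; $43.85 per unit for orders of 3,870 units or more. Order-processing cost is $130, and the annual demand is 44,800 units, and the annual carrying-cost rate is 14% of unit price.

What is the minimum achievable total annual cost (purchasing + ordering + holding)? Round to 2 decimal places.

H₁ = 14%×$44 = $6.1600;  H₂ = 14%×$43.85 = $6.1390
EOQ₁ = √(2×44,800×130/6.1600) = 1,375.10  (< 3,870, feasible at tier 1)
EOQ₂ = √(2×44,800×130/6.1390) = 1,377.45  (< 3,870 → use Q = 3,870 at tier-2 price)
TC(tier 1 (EOQ₁), Q≈1,375.1) = $1,979,670.64
TC(tier 2, Q≈3,870.0) = $1,977,863.87
Minimum at tier 2: $1,977,863.87

$1,977,863.87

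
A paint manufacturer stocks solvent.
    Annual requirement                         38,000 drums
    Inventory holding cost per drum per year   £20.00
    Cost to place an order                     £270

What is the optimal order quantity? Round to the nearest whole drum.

1,013 drums

2DS/H = 2·38,000·270/20 = 1,026,000.00
EOQ = √1,026,000.00 ≈ 1,012.92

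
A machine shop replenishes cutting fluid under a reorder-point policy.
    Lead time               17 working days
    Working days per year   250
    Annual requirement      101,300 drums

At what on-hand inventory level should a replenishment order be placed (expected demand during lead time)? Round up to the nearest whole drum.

6,889 drums

Daily demand d = 101,300 / 250 = 405.200 drums/day
Demand during lead time = 405.200 × 17 = 6,888.40
Reorder point = 6,888.40 → round up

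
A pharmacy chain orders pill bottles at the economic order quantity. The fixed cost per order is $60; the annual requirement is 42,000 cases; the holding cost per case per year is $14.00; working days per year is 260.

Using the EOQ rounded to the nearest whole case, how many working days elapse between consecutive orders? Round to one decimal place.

EOQ = √(2DS/H) = √(2 × 42,000 × 60 / 14)
    = √(360,000.00) ≈ 600.00 → Q = 600 cases
Cycle time = (working days × Q)/D = (260 × 600) / 42,000 = 3.714 days

3.7 days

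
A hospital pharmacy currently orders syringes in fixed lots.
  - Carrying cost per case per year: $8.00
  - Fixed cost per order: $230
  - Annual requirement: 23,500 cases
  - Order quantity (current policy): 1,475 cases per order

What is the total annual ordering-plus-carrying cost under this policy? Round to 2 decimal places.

Ordering: D/Q × S = 23,500/1,475 × $230 = $3,664.41
Holding:  Q/2 × H = 1,475/2 × $8 = $5,900.00
Total = $3,664.41 + $5,900.00 = $9,564.41

$9,564.41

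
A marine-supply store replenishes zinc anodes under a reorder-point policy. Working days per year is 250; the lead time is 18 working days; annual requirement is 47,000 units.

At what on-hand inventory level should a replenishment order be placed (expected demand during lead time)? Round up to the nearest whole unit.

3,384 units

Daily demand d = 47,000 / 250 = 188.000 units/day
Demand during lead time = 188.000 × 18 = 3,384.00
Reorder point = 3,384.00 → round up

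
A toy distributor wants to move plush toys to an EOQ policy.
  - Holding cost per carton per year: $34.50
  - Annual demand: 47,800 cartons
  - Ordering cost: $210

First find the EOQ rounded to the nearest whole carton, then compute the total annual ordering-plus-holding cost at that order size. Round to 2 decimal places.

$26,317.71

Optimal lot size Q* = (2 × 47,800 × $210 / $34.5)^½ ≈ 762.83 → Q = 763 cartons
Ordering: D/Q × S = 47,800/763 × $210 = $13,155.96
Holding:  Q/2 × H = 763/2 × $34.5 = $13,161.75
Total = $13,155.96 + $13,161.75 = $26,317.71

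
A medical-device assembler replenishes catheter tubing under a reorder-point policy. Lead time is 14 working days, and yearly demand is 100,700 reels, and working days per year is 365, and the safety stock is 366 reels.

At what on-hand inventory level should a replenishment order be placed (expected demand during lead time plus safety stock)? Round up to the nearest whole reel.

4,229 reels

Daily demand d = 100,700 / 365 = 275.890 reels/day
Demand during lead time = 275.890 × 14 = 3,862.47
Reorder point = 3,862.47 + 366 = 4,228.47 → round up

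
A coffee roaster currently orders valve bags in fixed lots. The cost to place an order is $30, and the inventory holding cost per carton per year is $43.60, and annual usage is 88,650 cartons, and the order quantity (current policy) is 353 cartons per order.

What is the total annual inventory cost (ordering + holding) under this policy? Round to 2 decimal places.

$15,229.39

Orders/yr = 88,650/353 = 251.133; ordering cost = 251.133 × $30 = $7,533.99
Average inventory = 353/2 = 176.5; holding cost = 176.5 × $43.6 = $7,695.40
Total = $7,533.99 + $7,695.40 = $15,229.39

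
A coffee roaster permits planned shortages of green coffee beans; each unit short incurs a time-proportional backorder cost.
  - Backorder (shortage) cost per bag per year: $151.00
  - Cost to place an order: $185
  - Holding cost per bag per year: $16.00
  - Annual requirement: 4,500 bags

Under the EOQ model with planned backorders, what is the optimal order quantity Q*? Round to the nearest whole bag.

339 bags

Q* = √(2DS/H) · √((H + b)/b)
   = √(2 × 4,500 × 185 / 16) · √((16 + 151) / 151)
   = 322.587 × 1.0516 ≈ 339.25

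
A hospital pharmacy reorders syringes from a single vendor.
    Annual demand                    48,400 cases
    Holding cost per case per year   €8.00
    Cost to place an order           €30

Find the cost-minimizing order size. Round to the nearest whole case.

602 cases

Optimal lot size Q* = (2 × 48,400 × €30 / €8)^½ ≈ 602.49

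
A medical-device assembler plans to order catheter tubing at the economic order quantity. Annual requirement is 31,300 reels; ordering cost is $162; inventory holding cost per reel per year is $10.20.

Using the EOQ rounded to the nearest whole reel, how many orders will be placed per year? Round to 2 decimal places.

2DS/H = 2·31,300·162/10.2 = 994,235.29
EOQ = √994,235.29 ≈ 997.11 → Q = 997
N = D/Q = 31,300/997 ≈ 31.394 orders/yr

31.39 orders per year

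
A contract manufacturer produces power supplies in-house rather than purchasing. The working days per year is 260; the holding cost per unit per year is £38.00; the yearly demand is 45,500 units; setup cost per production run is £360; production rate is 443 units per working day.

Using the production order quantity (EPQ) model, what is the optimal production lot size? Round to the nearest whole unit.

1,194 units

d = 45,500/260 = 175.0000 units/day;  effective holding cost H(1 − d/p) = 38·(1 − 175.0000/443) = 22.98871
Q* = √(2DS / H_eff) = √(2·45,500·360 / 22.98871) ≈ 1,193.75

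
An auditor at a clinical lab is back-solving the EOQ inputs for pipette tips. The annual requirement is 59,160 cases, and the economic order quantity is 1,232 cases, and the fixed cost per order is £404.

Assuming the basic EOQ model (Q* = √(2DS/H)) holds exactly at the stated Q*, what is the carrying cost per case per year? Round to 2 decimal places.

£31.49

From Q* = √(2DS/H) ⇒ Q*² = 2DS/H.
H = 2DS / Q² = 2 × 59,160 × 404 / 1,232² = 31.4933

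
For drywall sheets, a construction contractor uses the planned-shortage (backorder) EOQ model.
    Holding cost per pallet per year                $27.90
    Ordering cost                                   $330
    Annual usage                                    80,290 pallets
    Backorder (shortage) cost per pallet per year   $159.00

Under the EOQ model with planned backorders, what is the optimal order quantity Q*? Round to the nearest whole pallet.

Basic EOQ = √(2·80,290·330/27.9) = 1,378.163
Backorder adjustment √((H+b)/b) = √((27.9+159)/159) = 1.0842
Q* = 1,378.163 × 1.0842 ≈ 1,494.19

1,494 pallets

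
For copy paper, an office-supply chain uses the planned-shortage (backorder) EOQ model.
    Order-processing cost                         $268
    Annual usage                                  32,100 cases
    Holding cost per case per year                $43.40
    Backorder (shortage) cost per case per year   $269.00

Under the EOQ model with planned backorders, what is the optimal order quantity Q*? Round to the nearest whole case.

679 cases

Basic EOQ = √(2·32,100·268/43.4) = 629.637
Backorder adjustment √((H+b)/b) = √((43.4+269)/269) = 1.0777
Q* = 629.637 × 1.0777 ≈ 678.53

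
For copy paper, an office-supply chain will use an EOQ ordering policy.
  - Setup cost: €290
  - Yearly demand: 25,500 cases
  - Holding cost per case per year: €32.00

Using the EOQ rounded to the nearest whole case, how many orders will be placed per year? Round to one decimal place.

37.5 orders per year

Q* = √(2·D·S / H) = √(2·25,500·290 / 32) = √462,187.5 ≈ 679.84 → Q = 680
Orders per year = D/Q = 25,500 / 680 = 37.500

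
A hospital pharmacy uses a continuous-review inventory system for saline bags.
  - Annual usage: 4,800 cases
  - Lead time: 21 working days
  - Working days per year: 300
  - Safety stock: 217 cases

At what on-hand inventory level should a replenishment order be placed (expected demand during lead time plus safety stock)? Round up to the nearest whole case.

553 cases

Daily demand d = 4,800 / 300 = 16.000 cases/day
Demand during lead time = 16.000 × 21 = 336.00
Reorder point = 336.00 + 217 = 553.00 → round up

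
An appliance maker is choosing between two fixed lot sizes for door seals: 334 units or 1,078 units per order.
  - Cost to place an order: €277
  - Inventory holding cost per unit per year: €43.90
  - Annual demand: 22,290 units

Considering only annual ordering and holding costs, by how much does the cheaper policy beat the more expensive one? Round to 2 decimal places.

Annual cost at Q: ordering D·S/Q plus holding Q·H/2.
TC(334) = (22,290/334)×277 + (334/2)×43.9 = €25,817.32
TC(1,078) = (22,290/1,078)×277 + (1,078/2)×43.9 = €29,389.68
|ΔTC| = |€25,817.32 − €29,389.68| = €3,572.36

€3,572.36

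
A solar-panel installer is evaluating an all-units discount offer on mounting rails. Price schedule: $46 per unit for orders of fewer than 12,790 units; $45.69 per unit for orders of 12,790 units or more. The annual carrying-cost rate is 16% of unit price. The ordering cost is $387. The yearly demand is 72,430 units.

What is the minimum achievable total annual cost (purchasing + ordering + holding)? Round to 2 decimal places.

$3,352,092.75

H₁ = 16%×$46 = $7.3600;  H₂ = 16%×$45.69 = $7.3104
EOQ₁ = √(2×72,430×387/7.3600) = 2,759.88  (< 12,790, feasible at tier 1)
EOQ₂ = √(2×72,430×387/7.3104) = 2,769.23  (< 12,790 → use Q = 12,790 at tier-2 price)
TC(tier 1 (EOQ₁), Q≈2,759.9) = $3,352,092.75
TC(tier 2, Q≈12,790.0) = $3,358,268.30
Minimum at tier 1 (EOQ₁): $3,352,092.75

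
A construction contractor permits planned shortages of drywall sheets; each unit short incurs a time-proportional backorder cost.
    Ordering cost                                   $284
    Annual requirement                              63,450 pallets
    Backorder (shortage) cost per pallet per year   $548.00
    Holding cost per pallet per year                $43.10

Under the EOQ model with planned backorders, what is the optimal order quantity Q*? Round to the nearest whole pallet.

Q* = √(2DS/H) · √((H + b)/b)
   = √(2 × 63,450 × 284 / 43.1) · √((43.1 + 548) / 548)
   = 914.432 × 1.0386 ≈ 949.71

950 pallets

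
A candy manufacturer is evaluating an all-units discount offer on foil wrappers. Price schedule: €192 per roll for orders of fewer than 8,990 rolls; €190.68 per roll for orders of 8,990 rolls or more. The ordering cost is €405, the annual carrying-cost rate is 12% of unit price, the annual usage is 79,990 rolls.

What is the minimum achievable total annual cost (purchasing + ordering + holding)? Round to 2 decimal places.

H₁ = 12%×€192 = €23.0400;  H₂ = 12%×€190.68 = €22.8816
EOQ₁ = √(2×79,990×405/23.0400) = 1,676.95  (< 8,990, feasible at tier 1)
EOQ₂ = √(2×79,990×405/22.8816) = 1,682.74  (< 8,990 → use Q = 8,990 at tier-2 price)
TC(tier 1 (EOQ₁), Q≈1,676.9) = €15,396,716.84
TC(tier 2, Q≈8,990.0) = €15,358,949.55
Minimum at tier 2: €15,358,949.55

€15,358,949.55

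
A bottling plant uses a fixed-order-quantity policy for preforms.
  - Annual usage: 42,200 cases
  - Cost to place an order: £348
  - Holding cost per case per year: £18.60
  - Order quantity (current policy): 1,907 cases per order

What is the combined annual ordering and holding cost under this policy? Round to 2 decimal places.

£25,435.99

Ordering: D/Q × S = 42,200/1,907 × £348 = £7,700.89
Holding:  Q/2 × H = 1,907/2 × £18.6 = £17,735.10
Total = £7,700.89 + £17,735.10 = £25,435.99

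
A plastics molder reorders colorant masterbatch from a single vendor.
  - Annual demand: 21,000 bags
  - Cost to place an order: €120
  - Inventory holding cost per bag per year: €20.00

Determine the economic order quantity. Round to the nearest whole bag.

502 bags

2DS/H = 2·21,000·120/20 = 252,000.00
EOQ = √252,000.00 ≈ 502.00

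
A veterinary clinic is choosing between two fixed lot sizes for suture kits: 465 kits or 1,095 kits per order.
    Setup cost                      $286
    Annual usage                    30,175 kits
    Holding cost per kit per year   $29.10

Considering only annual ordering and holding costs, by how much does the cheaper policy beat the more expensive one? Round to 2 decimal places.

TC(Q) = (D/Q)S + (Q/2)H
TC(465) = (30,175/465)×286 + (465/2)×29.1 = $25,325.00
TC(1,095) = (30,175/1,095)×286 + (1,095/2)×29.1 = $23,813.57
Cheaper: Q = 1,095.  Difference = $1,511.42

$1,511.42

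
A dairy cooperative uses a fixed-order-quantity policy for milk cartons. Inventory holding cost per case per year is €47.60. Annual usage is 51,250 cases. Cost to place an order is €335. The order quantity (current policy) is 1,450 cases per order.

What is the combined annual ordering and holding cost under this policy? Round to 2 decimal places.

Orders/yr = 51,250/1,450 = 35.345; ordering cost = 35.345 × €335 = €11,840.52
Average inventory = 1,450/2 = 725; holding cost = 725 × €47.6 = €34,510.00
Total = €11,840.52 + €34,510.00 = €46,350.52

€46,350.52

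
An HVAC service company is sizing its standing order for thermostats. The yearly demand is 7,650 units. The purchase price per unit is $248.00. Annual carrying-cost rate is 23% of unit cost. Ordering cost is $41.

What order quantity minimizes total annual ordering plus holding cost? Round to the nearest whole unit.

H = i·C = 0.23 × $248 = $57.0400 per unit-year
Q* = √(2·D·S / H) = √(2·7,650·41 / 57.04) = √10,997.5 ≈ 104.87

105 units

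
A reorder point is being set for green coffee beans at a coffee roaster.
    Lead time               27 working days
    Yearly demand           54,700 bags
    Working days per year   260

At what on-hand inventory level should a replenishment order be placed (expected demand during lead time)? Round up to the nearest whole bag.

Daily demand d = 54,700 / 260 = 210.385 bags/day
Demand during lead time = 210.385 × 27 = 5,680.38
Reorder point = 5,680.38 → round up

5,681 bags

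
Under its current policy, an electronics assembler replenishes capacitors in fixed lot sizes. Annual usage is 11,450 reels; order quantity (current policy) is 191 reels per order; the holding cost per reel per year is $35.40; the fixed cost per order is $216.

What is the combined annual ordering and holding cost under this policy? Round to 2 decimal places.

Orders/yr = 11,450/191 = 59.948; ordering cost = 59.948 × $216 = $12,948.69
Average inventory = 191/2 = 95.5; holding cost = 95.5 × $35.4 = $3,380.70
Total = $12,948.69 + $3,380.70 = $16,329.39

$16,329.39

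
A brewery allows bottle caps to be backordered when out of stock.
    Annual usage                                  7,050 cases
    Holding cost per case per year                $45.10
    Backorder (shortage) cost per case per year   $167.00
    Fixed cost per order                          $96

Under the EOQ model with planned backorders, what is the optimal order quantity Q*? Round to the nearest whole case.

Basic EOQ = √(2·7,050·96/45.1) = 173.243
Backorder adjustment √((H+b)/b) = √((45.1+167)/167) = 1.1270
Q* = 173.243 × 1.1270 ≈ 195.24

195 cases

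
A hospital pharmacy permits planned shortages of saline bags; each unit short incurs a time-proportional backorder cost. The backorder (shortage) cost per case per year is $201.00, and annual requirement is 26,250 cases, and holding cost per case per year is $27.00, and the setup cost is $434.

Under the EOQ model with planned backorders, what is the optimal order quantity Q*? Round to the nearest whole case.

978 cases

Q* = √(2DS/H) · √((H + b)/b)
   = √(2 × 26,250 × 434 / 27) · √((27 + 201) / 201)
   = 918.634 × 1.0650 ≈ 978.39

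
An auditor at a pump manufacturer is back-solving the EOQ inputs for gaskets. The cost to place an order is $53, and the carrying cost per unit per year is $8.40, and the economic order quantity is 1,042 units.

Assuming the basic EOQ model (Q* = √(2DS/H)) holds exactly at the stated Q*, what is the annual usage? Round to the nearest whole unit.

86,042 units per year

Since Q* = (2DS/H)^½, squaring gives Q*²·H = 2DS.
D = Q²H / (2S) = 1,042² × 8.4 / (2 × 53) = 86,041.68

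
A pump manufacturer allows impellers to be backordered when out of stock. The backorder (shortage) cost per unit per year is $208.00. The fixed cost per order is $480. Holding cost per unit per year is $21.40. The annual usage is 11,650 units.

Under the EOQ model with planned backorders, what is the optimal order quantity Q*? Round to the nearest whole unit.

759 units

Basic EOQ = √(2·11,650·480/21.4) = 722.922
Backorder adjustment √((H+b)/b) = √((21.4+208)/208) = 1.0502
Q* = 722.922 × 1.0502 ≈ 759.20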